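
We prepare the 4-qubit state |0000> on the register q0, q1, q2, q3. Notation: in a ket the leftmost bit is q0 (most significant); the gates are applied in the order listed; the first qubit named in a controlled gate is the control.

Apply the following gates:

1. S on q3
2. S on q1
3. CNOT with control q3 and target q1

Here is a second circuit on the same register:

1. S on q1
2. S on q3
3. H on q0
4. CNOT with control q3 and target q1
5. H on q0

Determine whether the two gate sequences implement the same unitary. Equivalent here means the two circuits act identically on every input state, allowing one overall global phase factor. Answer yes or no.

Yes: on every input state the two circuits agree up to one overall phase factor.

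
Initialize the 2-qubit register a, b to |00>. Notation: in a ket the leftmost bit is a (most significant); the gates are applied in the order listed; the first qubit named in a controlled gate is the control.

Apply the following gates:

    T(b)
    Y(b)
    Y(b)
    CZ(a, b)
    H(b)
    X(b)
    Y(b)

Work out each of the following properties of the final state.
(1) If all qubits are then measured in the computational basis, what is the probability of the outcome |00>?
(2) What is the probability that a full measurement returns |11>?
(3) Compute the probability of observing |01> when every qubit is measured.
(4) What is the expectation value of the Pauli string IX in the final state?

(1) The probability of measuring |00> is 1/2.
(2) A full measurement returns |11> with probability 0.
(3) Outcome |01> occurs with probability 1/2.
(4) The observable IX averages to -1.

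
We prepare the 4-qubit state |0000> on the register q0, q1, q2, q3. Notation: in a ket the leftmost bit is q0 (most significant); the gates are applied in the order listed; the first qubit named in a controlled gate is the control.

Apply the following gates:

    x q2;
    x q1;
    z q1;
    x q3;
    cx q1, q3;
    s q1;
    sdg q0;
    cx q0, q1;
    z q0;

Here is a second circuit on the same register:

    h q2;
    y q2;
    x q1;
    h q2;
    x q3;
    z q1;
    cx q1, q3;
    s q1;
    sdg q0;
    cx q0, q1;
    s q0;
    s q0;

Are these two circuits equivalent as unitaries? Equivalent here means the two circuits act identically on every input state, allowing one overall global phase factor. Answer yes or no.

No: there is an input state on which the two circuits produce genuinely different outputs (not merely differing by a phase).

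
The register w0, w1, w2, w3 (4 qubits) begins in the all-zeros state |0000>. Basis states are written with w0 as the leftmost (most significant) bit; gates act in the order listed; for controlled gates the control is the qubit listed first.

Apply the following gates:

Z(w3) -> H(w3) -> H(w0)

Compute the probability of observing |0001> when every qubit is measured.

A full measurement returns |0001> with probability 1/4.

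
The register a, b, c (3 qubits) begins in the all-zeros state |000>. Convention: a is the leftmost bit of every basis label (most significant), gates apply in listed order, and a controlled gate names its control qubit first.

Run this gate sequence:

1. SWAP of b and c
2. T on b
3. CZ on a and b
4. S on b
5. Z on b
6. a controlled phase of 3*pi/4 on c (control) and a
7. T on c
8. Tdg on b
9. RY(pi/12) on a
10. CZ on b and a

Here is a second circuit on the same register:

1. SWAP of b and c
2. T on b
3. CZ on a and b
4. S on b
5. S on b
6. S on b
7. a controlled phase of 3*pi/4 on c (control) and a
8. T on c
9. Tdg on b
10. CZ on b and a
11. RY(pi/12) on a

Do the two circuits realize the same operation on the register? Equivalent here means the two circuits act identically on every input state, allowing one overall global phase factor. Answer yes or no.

No: there is an input state on which the two circuits produce genuinely different outputs (not merely differing by a phase).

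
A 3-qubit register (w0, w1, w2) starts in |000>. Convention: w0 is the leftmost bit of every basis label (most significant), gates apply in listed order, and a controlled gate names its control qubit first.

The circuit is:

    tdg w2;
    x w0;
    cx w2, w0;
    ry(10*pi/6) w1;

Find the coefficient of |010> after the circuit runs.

|010> carries amplitude 0 in the final state.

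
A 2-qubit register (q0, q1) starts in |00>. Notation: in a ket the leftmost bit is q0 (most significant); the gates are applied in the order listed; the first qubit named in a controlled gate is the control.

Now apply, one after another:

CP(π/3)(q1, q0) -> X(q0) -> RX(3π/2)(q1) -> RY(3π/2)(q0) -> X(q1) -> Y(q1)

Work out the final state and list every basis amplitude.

The final amplitudes are -I/2 on |00>, -1/2 on |01>, -I/2 on |10>, -1/2 on |11>.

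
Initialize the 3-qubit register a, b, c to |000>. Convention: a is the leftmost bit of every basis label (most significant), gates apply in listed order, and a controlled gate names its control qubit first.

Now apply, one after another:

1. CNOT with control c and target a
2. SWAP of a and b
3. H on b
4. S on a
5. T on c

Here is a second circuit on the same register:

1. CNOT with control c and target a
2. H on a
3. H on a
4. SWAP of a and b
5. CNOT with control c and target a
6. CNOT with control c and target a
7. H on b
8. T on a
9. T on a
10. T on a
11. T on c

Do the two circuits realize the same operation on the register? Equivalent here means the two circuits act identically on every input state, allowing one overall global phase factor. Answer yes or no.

No — the two circuits implement different unitaries, even allowing a global phase.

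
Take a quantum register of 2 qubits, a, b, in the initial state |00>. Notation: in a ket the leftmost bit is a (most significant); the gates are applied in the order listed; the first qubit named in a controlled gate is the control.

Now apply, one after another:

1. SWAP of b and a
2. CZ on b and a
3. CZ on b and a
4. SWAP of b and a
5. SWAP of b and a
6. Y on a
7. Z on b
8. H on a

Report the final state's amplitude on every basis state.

The resulting statevector has amplitude sqrt(2)*I/2 on |00>, 0 on |01>, -sqrt(2)*I/2 on |10>, 0 on |11>.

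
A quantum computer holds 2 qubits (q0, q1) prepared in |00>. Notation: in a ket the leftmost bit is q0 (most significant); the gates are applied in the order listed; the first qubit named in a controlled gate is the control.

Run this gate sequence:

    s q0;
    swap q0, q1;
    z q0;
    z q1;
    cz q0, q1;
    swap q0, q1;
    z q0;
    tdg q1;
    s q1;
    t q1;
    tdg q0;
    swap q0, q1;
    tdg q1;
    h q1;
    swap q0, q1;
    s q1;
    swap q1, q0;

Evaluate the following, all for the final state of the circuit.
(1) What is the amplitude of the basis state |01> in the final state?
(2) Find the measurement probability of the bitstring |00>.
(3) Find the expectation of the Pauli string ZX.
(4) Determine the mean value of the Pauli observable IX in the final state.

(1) |01> carries amplitude sqrt(2)/2 in the final state.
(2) Outcome |00> occurs with probability 1/2.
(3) The observable ZX averages to 1.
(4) In the final state, IX has expectation 1.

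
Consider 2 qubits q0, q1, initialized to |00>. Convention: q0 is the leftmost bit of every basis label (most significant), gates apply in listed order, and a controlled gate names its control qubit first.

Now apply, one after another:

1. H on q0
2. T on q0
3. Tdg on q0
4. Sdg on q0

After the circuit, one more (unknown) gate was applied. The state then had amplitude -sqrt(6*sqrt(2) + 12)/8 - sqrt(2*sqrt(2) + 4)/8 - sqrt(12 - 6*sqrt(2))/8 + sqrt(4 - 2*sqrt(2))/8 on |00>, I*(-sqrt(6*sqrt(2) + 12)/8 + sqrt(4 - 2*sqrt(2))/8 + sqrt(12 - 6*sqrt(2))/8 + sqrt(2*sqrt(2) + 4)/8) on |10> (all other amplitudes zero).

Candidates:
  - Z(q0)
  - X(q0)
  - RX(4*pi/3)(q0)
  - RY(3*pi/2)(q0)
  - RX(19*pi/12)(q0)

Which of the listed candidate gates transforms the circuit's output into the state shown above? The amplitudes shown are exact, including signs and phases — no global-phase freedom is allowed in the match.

The applied gate was RX(19*pi/12)(q0).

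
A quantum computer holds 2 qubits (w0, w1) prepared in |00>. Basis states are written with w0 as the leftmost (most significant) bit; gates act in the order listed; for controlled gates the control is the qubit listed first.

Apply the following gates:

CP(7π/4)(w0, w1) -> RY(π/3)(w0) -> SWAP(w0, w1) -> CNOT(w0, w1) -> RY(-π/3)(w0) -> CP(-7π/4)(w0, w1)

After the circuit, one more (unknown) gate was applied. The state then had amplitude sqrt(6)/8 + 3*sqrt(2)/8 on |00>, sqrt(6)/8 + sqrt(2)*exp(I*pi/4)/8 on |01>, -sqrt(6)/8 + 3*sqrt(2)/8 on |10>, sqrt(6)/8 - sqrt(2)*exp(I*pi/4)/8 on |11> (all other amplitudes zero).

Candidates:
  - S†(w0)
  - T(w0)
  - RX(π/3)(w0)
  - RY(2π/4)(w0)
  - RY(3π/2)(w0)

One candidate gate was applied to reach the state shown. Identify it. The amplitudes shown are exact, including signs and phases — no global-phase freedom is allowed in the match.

The applied gate was RY(2π/4)(w0).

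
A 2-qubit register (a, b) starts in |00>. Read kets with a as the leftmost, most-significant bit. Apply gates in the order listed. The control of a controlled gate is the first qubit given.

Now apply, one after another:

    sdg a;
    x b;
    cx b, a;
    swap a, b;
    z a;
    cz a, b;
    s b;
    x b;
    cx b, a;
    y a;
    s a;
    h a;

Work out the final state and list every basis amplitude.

The resulting statevector has amplitude sqrt(2)/2 on |00>, 0 on |01>, sqrt(2)/2 on |10>, 0 on |11>.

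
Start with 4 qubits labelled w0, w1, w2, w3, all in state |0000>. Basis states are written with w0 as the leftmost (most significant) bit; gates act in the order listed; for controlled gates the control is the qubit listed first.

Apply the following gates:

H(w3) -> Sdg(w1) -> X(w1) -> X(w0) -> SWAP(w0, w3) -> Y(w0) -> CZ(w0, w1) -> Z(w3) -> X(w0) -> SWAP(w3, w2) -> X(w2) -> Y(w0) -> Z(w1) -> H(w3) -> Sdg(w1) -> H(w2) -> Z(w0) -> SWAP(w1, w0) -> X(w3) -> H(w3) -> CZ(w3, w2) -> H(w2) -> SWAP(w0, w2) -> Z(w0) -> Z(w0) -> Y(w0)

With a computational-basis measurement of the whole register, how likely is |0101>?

The probability of measuring |0101> is 0.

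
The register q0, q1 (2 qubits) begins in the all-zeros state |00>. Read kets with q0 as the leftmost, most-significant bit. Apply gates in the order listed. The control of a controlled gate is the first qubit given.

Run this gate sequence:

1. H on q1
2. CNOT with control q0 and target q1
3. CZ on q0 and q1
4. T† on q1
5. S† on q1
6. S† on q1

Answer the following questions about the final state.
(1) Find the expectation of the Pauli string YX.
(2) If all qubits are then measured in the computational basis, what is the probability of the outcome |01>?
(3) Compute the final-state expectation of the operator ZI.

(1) The observable YX averages to 0.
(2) A full measurement returns |01> with probability 1/2.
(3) The observable ZI averages to 1.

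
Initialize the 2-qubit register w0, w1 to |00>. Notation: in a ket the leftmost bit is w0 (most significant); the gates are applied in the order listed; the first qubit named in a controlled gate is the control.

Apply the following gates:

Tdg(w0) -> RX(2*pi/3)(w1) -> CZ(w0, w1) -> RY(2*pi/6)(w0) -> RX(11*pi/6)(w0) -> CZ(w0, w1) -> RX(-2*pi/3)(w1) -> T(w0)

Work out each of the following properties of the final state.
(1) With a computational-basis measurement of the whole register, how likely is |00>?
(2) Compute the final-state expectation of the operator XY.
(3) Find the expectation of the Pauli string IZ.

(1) The probability of measuring |00> is sqrt(3)/8 + 1/2.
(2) The observable XY averages to -sqrt(6)/16 + 3*sqrt(2)/8.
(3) The observable IZ averages to 1/4 + 3*sqrt(3)/16.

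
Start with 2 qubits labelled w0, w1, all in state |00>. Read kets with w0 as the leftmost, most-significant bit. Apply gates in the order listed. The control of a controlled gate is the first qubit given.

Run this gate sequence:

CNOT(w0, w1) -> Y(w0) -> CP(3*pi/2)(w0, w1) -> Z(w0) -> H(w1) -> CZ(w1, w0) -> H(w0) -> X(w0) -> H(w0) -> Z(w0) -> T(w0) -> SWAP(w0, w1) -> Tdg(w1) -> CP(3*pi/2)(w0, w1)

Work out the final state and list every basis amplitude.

The final amplitudes are 0 on |00>, -sqrt(2)*I/2 on |01>, 0 on |10>, sqrt(2)/2 on |11>. Key observation: the block from step 7 through step 10 cancels to the identity and can be dropped.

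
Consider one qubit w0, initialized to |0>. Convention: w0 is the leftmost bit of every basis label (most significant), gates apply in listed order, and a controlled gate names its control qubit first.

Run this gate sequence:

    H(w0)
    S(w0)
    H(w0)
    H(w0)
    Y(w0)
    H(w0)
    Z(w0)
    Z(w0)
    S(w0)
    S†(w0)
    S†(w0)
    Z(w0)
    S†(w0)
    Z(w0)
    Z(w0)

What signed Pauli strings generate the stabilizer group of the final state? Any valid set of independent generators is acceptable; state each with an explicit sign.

The final state is stabilized by the group generated by -Y; other independent generating sets are equally valid.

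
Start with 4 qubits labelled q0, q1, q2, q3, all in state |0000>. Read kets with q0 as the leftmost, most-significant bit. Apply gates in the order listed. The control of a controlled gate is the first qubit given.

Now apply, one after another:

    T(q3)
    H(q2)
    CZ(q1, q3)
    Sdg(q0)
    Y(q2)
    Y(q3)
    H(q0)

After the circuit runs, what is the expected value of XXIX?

In the final state, XXIX has expectation 0.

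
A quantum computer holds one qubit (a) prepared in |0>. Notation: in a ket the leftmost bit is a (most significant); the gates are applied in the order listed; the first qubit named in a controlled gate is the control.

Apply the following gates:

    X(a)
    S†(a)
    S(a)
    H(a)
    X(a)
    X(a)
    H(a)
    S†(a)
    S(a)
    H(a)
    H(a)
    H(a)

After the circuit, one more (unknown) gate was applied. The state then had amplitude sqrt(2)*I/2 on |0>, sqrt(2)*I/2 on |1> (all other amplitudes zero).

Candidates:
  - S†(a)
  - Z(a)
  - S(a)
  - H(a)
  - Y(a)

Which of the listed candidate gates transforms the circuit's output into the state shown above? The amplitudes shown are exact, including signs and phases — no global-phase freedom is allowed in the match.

The unique candidate consistent with the amplitudes is Y(a). Key observation: steps 2-9 multiply out to the identity, so the circuit reduces to the remaining gates.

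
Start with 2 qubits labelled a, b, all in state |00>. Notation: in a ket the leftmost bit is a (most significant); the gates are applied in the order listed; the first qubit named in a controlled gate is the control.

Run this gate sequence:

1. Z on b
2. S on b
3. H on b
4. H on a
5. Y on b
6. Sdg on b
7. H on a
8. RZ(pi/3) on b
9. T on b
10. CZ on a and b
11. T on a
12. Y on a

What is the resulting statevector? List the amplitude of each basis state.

The final amplitudes are 0 on |00>, 0 on |01>, -sqrt(2)*exp(5*I*pi/6)/2 on |10>, sqrt(2)*exp(11*I*pi/12)/2 on |11>.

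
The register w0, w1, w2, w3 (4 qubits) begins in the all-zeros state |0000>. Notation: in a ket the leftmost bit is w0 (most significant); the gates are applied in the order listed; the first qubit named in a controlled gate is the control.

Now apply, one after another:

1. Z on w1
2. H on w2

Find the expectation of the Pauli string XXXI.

The observable XXXI averages to 0.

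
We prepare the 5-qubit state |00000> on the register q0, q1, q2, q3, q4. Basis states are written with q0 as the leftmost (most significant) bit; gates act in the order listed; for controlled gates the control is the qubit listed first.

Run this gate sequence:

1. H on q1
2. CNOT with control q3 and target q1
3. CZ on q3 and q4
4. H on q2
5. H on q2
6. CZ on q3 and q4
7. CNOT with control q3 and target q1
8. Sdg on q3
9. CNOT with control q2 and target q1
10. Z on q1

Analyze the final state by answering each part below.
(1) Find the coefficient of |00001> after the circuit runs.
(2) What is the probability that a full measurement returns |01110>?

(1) The amplitude on |00001> is 0. Key observation: the block from step 2 through step 7 cancels to the identity and can be dropped.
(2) The probability of measuring |01110> is 0.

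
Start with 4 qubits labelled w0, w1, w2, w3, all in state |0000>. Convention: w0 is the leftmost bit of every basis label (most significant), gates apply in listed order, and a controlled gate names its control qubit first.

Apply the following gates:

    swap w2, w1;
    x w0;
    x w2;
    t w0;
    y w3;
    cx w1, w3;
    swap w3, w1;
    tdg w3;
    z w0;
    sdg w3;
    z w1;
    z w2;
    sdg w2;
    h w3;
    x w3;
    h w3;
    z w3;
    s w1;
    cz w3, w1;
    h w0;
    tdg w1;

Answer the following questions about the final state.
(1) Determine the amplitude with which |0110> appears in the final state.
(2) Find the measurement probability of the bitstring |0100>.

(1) The final state's coefficient on |0110> equals -sqrt(2)*I/2. Key observation: gates 14-17 undo each other exactly, leaving only the rest of the circuit to track.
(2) Outcome |0100> occurs with probability 0.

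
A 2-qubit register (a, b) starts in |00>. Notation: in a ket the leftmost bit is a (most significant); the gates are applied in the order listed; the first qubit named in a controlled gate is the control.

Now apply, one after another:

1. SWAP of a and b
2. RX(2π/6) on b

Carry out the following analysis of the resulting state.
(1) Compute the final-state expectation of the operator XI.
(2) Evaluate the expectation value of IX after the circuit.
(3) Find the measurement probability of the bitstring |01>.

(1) In the final state, XI has expectation 0.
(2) The observable IX averages to 0.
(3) The probability of measuring |01> is 1/4.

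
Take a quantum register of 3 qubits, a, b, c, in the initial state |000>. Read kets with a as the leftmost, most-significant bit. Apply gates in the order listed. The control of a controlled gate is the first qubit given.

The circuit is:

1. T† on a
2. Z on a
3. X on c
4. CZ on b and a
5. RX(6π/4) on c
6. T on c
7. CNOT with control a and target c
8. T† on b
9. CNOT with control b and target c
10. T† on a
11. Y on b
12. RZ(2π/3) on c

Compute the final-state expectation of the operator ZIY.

The expectation value of ZIY is sqrt(2)/4 + sqrt(6)/4.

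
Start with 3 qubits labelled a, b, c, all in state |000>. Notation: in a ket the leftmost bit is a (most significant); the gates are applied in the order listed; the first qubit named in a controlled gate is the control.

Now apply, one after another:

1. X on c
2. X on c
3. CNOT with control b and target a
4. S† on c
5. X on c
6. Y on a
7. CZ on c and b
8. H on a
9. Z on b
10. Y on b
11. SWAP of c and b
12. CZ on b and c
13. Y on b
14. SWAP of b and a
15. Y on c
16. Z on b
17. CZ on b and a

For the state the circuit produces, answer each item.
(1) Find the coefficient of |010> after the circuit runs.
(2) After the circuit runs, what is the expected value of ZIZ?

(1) The final state's coefficient on |010> equals -sqrt(2)/2.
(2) The expectation value of ZIZ is 1.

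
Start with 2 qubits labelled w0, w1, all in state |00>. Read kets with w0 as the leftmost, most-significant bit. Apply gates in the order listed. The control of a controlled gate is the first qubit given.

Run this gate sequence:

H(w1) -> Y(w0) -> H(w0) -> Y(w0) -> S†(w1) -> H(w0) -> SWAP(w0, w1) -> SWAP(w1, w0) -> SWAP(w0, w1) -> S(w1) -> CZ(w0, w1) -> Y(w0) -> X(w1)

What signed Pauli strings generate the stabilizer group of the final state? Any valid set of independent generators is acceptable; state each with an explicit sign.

One valid set of independent stabilizer generators is -YI, -IZ (any independent generating set of the same group is equally correct).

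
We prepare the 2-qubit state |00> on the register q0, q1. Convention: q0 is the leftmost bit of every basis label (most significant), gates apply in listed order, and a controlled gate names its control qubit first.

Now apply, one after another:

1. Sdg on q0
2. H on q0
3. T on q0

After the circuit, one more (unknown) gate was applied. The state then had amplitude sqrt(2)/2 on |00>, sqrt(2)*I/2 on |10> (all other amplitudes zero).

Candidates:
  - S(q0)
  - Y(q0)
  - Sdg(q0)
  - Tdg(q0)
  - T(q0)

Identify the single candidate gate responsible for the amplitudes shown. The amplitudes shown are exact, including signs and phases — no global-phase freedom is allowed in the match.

The unique candidate consistent with the amplitudes is T(q0).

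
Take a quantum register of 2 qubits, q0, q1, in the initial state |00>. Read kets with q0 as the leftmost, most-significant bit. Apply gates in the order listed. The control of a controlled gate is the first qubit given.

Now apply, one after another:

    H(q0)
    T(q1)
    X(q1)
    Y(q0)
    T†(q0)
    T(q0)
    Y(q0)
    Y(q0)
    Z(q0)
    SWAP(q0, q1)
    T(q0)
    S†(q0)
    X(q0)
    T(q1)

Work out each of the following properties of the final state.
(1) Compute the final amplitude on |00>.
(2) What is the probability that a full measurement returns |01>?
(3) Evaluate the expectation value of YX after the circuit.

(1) |00> carries amplitude -sqrt(2)*exp(I*pi/4)/2 in the final state. Key observation: steps 4-7 multiply out to the identity, so the circuit reduces to the remaining gates.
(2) A full measurement returns |01> with probability 1/2.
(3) The observable YX averages to 0.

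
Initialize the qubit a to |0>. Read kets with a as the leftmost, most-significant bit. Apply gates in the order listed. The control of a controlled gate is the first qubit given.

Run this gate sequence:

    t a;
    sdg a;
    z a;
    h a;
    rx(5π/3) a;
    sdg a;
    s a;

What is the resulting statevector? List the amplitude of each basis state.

After the circuit, the state carries amplitude -sqrt(6)/4 - sqrt(2)*I/4 on |0>, -sqrt(6)/4 - sqrt(2)*I/4 on |1>.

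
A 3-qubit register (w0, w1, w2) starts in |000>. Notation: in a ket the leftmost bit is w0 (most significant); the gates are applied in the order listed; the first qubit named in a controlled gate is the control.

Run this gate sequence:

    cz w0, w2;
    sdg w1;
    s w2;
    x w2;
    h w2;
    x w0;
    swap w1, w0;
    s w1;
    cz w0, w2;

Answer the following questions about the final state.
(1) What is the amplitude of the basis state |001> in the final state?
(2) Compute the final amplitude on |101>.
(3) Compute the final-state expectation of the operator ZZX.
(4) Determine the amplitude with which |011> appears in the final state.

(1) The final state's coefficient on |001> equals 0.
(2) The amplitude on |101> is 0.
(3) In the final state, ZZX has expectation 1.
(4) |011> carries amplitude -sqrt(2)*I/2 in the final state.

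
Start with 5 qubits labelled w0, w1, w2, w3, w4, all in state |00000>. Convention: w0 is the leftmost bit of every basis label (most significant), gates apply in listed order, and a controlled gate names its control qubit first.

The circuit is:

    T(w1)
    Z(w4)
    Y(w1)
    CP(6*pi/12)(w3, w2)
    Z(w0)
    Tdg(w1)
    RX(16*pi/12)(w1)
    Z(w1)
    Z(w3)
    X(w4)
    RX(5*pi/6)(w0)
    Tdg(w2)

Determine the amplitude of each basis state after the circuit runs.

The resulting statevector has amplitude (-3*sqrt(2) + sqrt(6))*exp(3*I*pi/4)/8 on |00001>, (-sqrt(2) + sqrt(6))*exp(I*pi/4)/8 on |01001>, (-3*sqrt(2) - sqrt(6))*exp(I*pi/4)/8 on |10001>, (-sqrt(6) - sqrt(2))*exp(3*I*pi/4)/8 on |11001>, and 0 on every other basis state.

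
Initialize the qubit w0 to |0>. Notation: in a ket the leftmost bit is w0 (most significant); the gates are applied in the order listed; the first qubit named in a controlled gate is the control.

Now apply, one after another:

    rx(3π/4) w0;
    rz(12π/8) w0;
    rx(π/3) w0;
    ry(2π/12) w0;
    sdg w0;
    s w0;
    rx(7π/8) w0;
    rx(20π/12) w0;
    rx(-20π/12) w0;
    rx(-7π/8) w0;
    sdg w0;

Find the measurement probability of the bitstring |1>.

The probability of measuring |1> is -sqrt(1/2 - sqrt(2)/4)*sqrt(sqrt(2)/4 + 1/2)*sin(7*pi/16)**4/2 - sqrt(1/2 - sqrt(2)/4)*sqrt(sqrt(2)/4 + 1/2)*sin(7*pi/16)**2*cos(7*pi/16)**2 - sqrt(1/2 - sqrt(2)/4)*sqrt(sqrt(2)/4 + 1/2)*cos(7*pi/16)**4/2 + sqrt(6)*cos(7*pi/16)**4/16 + cos(7*pi/16)**4/2 + sqrt(6)*sin(7*pi/16)**2*cos(7*pi/16)**2/8 + sin(7*pi/16)**2*cos(7*pi/16)**2 + sqrt(6)*sin(7*pi/16)**4/16 + sin(7*pi/16)**4/2.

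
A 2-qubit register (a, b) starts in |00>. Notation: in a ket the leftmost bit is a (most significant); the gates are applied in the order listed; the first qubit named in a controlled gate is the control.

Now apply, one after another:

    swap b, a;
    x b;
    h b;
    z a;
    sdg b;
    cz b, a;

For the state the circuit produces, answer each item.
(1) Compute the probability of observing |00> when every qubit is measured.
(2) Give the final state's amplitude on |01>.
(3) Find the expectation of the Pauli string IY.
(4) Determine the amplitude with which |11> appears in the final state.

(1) Outcome |00> occurs with probability 1/2.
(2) |01> carries amplitude sqrt(2)*I/2 in the final state.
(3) In the final state, IY has expectation 1.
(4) The amplitude on |11> is 0.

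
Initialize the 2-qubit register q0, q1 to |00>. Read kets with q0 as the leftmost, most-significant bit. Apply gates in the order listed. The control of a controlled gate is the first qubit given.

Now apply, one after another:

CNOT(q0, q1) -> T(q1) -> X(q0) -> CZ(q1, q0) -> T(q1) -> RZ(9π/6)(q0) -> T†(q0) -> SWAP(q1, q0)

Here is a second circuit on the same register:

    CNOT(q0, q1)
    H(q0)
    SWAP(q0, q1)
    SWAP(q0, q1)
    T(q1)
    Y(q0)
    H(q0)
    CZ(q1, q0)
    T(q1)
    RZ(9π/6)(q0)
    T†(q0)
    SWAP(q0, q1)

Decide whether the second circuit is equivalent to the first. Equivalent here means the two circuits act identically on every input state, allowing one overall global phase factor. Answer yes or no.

No, they are not equivalent — no single phase factor reconciles the two unitaries.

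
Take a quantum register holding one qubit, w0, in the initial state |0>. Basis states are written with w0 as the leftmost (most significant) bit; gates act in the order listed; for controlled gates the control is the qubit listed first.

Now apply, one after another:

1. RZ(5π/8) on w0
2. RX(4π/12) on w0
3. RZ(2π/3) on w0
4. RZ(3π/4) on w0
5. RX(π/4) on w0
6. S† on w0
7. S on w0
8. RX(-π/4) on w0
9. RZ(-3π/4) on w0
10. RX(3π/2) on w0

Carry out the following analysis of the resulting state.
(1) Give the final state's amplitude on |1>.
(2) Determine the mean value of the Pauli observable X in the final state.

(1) The amplitude on |1> is (sqrt(2) + sqrt(6)*exp(I*pi/3))*exp(25*I*pi/48)/4. Key observation: gates 4-9 undo each other exactly, leaving only the rest of the circuit to track.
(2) The observable X averages to 3/4.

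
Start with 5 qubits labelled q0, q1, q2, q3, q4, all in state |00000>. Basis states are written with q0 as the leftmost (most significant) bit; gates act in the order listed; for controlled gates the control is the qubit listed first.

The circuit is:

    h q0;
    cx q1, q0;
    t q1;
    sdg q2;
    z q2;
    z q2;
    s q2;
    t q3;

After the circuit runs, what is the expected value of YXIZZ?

The observable YXIZZ averages to 0.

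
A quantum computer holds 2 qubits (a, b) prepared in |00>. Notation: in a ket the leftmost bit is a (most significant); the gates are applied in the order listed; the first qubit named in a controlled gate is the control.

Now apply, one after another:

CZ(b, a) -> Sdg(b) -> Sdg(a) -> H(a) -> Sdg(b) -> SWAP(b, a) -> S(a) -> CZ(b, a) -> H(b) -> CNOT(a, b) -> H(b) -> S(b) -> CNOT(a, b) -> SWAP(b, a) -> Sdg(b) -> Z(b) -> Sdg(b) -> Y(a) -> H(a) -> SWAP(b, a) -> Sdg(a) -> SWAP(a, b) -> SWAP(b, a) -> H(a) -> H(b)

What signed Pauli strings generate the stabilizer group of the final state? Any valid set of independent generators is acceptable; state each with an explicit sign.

The final state is stabilized by the group generated by +XI, +IY; other independent generating sets are equally valid.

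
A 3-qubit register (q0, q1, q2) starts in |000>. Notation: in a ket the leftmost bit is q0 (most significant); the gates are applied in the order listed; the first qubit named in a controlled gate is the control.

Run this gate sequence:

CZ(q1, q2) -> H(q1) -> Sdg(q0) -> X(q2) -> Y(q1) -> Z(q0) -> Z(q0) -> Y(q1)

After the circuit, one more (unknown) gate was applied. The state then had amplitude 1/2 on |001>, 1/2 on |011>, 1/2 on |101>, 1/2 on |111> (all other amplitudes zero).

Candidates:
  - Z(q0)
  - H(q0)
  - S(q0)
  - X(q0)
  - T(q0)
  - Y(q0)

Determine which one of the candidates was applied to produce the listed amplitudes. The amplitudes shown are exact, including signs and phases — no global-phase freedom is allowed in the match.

The applied gate was H(q0).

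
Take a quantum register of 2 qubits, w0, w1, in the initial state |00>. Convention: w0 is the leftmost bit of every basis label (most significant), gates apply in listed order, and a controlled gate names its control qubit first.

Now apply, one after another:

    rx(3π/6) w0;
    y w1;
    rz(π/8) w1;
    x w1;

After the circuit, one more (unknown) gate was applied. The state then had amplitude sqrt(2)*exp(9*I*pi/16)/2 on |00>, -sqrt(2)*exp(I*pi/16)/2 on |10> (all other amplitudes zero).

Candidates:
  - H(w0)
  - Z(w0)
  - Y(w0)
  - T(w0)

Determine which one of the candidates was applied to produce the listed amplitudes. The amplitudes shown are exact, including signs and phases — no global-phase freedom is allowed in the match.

The applied gate was Z(w0).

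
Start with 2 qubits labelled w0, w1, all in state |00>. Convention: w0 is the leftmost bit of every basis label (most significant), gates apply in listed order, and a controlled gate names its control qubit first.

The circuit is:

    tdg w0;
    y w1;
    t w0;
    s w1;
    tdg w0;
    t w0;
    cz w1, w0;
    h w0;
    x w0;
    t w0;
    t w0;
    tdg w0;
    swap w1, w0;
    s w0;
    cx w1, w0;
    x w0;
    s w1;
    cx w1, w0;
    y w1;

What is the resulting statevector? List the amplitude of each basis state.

The final amplitudes are -sqrt(2)*exp(3*I*pi/4)/2 on |00>, sqrt(2)/2 on |01>, 0 on |10>, 0 on |11>.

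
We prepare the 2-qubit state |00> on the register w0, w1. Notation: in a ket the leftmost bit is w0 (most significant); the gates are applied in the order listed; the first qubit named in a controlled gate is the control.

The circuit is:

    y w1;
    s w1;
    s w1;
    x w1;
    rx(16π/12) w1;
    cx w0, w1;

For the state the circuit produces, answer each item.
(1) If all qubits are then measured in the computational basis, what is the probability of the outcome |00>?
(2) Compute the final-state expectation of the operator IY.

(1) Outcome |00> occurs with probability 1/4.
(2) The expectation value of IY is sqrt(3)/2.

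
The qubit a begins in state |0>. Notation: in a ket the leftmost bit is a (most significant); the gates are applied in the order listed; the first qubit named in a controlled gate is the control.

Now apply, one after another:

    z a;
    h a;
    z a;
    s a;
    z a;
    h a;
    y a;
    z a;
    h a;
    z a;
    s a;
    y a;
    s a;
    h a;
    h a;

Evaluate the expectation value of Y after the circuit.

The expectation value of Y is 1.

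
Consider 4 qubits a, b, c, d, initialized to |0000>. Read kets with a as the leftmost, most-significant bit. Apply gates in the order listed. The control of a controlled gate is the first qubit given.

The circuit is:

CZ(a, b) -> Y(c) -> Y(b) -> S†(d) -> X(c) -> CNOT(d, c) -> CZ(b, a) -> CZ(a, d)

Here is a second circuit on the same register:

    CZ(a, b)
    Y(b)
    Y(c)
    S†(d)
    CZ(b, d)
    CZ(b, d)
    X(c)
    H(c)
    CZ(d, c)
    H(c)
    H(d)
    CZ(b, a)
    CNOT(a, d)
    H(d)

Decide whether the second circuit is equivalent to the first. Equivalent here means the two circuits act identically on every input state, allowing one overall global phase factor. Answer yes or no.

Yes: on every input state the two circuits agree up to one overall phase factor.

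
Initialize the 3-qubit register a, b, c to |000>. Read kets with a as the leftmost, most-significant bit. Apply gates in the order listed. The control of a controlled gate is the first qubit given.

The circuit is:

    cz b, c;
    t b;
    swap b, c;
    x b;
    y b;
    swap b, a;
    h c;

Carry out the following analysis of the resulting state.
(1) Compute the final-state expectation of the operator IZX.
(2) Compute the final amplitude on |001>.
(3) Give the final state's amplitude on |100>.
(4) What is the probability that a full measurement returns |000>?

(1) The expectation value of IZX is 1.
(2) The amplitude on |001> is -sqrt(2)*I/2.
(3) The final state's coefficient on |100> equals 0.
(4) A full measurement returns |000> with probability 1/2.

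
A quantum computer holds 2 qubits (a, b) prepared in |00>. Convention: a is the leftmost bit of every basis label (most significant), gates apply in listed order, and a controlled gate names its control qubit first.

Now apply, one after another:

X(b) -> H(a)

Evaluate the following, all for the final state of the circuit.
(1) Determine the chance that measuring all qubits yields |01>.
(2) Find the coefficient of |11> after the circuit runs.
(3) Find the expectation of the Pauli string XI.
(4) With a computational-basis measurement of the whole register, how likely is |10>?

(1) A full measurement returns |01> with probability 1/2.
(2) |11> carries amplitude sqrt(2)/2 in the final state.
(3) In the final state, XI has expectation 1.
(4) The probability of measuring |10> is 0.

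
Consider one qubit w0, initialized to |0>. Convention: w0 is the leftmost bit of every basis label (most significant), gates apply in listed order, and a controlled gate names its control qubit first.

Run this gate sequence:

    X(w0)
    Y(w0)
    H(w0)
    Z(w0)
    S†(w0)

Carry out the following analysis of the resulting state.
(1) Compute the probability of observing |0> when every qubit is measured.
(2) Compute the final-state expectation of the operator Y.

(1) The probability of measuring |0> is 1/2.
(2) The observable Y averages to 1.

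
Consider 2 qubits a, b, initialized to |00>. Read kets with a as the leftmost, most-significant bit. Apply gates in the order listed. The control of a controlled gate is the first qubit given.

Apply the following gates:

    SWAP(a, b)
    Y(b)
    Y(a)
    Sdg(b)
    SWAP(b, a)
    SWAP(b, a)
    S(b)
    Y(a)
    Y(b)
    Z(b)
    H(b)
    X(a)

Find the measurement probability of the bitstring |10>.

The probability of measuring |10> is 1/2. Key observation: gates 2-9 undo each other exactly, leaving only the rest of the circuit to track.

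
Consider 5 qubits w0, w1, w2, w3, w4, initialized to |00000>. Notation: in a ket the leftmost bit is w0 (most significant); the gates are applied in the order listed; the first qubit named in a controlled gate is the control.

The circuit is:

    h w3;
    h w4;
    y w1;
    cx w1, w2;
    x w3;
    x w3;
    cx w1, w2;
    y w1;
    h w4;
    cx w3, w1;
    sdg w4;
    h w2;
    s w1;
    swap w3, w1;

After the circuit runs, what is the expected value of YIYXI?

The observable YIYXI averages to 0. Key observation: steps 2-9 multiply out to the identity, so the circuit reduces to the remaining gates.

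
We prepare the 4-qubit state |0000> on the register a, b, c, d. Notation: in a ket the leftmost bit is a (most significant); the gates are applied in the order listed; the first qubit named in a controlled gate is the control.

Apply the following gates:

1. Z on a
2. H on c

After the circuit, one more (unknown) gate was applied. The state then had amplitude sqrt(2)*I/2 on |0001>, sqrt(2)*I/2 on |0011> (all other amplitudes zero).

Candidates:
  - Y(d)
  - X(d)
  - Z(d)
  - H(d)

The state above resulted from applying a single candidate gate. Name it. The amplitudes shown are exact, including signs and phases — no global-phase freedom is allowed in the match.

The unique candidate consistent with the amplitudes is Y(d).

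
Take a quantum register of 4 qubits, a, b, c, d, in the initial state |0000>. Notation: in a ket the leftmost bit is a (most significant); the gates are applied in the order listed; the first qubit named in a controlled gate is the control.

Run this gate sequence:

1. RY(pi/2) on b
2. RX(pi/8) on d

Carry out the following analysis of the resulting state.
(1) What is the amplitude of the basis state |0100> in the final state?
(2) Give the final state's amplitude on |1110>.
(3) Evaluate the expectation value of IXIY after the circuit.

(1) |0100> carries amplitude sqrt(2)*cos(pi/16)/2 in the final state.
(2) The final state's coefficient on |1110> equals 0.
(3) The expectation value of IXIY is -sqrt(2 - sqrt(2))/2.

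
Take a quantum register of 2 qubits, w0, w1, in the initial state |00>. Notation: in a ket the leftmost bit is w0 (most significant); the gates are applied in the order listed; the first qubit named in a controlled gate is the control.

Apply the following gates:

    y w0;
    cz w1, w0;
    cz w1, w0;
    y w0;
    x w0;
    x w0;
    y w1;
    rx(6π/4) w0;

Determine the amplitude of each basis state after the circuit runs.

After the circuit, the state carries amplitude 0 on |00>, -sqrt(2)*I/2 on |01>, 0 on |10>, sqrt(2)/2 on |11>. Key observation: the block from step 1 through step 4 cancels to the identity and can be dropped.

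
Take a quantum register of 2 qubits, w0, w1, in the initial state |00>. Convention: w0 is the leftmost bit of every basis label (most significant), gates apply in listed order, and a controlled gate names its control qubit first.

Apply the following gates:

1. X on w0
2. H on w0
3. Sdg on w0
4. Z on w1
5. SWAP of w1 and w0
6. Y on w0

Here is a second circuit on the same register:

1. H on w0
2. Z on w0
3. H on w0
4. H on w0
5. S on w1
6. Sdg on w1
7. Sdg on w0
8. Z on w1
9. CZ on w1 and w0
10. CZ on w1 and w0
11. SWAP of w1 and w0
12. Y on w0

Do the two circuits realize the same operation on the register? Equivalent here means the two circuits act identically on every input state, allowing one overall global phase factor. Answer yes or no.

Yes: on every input state the two circuits agree up to one overall phase factor.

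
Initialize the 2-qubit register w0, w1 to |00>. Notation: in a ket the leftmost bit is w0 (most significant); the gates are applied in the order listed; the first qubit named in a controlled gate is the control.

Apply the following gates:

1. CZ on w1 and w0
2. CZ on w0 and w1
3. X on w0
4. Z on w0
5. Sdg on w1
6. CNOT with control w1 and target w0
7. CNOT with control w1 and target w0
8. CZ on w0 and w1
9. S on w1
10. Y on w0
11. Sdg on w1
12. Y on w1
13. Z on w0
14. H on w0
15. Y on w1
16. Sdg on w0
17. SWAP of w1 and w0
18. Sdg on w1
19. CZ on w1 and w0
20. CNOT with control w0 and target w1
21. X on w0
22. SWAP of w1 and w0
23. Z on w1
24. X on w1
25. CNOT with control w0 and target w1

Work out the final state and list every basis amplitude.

The resulting statevector has amplitude -sqrt(2)*I/2 on |00>, 0 on |01>, 0 on |10>, sqrt(2)*I/2 on |11>. Key observation: gates 6-7 undo each other exactly, leaving only the rest of the circuit to track.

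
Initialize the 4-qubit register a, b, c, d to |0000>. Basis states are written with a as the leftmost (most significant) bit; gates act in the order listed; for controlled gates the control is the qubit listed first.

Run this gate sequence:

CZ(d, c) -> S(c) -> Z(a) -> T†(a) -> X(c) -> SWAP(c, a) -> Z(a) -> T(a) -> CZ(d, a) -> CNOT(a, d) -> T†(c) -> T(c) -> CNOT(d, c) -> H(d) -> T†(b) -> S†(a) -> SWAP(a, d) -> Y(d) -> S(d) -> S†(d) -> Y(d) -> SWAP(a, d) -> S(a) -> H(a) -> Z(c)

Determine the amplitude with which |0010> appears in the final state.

The final state's coefficient on |0010> equals exp(I*pi/4)/2. Key observation: steps 16-23 multiply out to the identity, so the circuit reduces to the remaining gates.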